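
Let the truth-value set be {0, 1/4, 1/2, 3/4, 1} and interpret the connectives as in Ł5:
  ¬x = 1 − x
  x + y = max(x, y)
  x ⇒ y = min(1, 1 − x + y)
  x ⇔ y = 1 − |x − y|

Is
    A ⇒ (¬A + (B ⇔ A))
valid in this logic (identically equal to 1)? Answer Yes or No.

No

Counterexample: take A = 3/4, B = 0.
¬A = ¬3/4 = 1/4
B ⇔ A = 0 ⇔ 3/4 = 1/4
¬A + (B ⇔ A) = 1/4 + 1/4 = 1/4
A ⇒ (¬A + (B ⇔ A)) = 3/4 ⇒ 1/4 = 1/2
This gives 1/2 ≠ 1.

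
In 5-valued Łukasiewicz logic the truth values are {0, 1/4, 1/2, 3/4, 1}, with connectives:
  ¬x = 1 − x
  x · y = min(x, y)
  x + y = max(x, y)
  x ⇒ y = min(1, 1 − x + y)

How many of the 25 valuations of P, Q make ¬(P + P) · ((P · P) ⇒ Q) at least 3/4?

value 1: 5 assignments (counts)
value 3/4: 5 assignments (counts)
value 1/2: 5 assignments
value 1/4: 5 assignments
value 0: 5 assignments
So 10 of the 25 assignments meet the threshold.

10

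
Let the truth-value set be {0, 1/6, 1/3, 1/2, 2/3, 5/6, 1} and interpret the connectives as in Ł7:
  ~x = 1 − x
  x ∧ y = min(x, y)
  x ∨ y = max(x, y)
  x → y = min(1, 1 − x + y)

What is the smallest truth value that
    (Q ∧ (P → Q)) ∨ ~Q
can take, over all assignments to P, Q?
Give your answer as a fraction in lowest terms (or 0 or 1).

Take P = 0, Q = 1/2:
P → Q = 0 → 1/2 = 1
Q ∧ (P → Q) = 1/2 ∧ 1 = 1/2
~Q = ~1/2 = 1/2
(Q ∧ (P → Q)) ∨ ~Q = 1/2 ∨ 1/2 = 1/2
No assignment yields a value below 1/2, so this is the minimum.

1/2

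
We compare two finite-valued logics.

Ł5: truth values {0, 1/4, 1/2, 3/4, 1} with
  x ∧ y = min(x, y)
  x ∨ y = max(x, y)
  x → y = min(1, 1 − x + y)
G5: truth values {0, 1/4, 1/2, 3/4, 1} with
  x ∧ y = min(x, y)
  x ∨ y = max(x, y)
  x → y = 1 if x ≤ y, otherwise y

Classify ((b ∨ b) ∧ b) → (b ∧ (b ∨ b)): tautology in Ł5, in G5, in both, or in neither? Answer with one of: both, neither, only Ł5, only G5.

both

In Ł5: every assignment gives 1 — tautology.
In G5: every assignment gives 1 — tautology.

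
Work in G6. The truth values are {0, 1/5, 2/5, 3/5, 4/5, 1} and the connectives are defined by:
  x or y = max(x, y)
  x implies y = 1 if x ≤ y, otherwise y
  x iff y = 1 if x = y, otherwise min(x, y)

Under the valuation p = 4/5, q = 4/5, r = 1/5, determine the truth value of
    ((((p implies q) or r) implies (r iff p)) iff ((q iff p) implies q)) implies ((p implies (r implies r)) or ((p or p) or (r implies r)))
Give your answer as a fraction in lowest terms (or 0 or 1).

1

p implies q = 4/5 implies 4/5 = 1
(p implies q) or r = 1 or 1/5 = 1
r iff p = 1/5 iff 4/5 = 1/5
((p implies q) or r) implies (r iff p) = 1 implies 1/5 = 1/5
q iff p = 4/5 iff 4/5 = 1
(q iff p) implies q = 1 implies 4/5 = 4/5
(((p implies q) or r) implies (r iff p)) iff ((q iff p) implies q) = 1/5 iff 4/5 = 1/5
r implies r = 1/5 implies 1/5 = 1
p implies (r implies r) = 4/5 implies 1 = 1
p or p = 4/5 or 4/5 = 4/5
r implies r = 1/5 implies 1/5 = 1
(p or p) or (r implies r) = 4/5 or 1 = 1
(p implies (r implies r)) or ((p or p) or (r implies r)) = 1 or 1 = 1
((((p implies q) or r) implies (r iff p)) iff ((q iff p) implies q)) implies ((p implies (r implies r)) or ((p or p) or (r implies r))) = 1/5 implies 1 = 1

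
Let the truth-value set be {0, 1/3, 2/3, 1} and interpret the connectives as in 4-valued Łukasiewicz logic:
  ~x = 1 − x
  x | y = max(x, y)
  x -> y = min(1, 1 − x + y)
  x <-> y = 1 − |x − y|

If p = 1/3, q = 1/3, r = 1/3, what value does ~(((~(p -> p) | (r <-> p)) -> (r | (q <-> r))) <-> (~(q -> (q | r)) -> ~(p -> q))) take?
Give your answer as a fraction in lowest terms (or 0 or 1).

p -> p = 1/3 -> 1/3 = 1
~(p -> p) = ~1 = 0
r <-> p = 1/3 <-> 1/3 = 1
~(p -> p) | (r <-> p) = 0 | 1 = 1
q <-> r = 1/3 <-> 1/3 = 1
r | (q <-> r) = 1/3 | 1 = 1
(~(p -> p) | (r <-> p)) -> (r | (q <-> r)) = 1 -> 1 = 1
q | r = 1/3 | 1/3 = 1/3
q -> (q | r) = 1/3 -> 1/3 = 1
~(q -> (q | r)) = ~1 = 0
p -> q = 1/3 -> 1/3 = 1
~(p -> q) = ~1 = 0
~(q -> (q | r)) -> ~(p -> q) = 0 -> 0 = 1
((~(p -> p) | (r <-> p)) -> (r | (q <-> r))) <-> (~(q -> (q | r)) -> ~(p -> q)) = 1 <-> 1 = 1
~(((~(p -> p) | (r <-> p)) -> (r | (q <-> r))) <-> (~(q -> (q | r)) -> ~(p -> q))) = ~1 = 0

0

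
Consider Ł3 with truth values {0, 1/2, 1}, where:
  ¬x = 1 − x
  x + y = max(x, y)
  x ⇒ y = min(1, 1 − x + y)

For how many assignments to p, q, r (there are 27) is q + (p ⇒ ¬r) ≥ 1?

value 1: 21 assignments (counts)
value 1/2: 5 assignments
value 0: 1 assignment
So 21 of the 27 assignments meet the threshold.

21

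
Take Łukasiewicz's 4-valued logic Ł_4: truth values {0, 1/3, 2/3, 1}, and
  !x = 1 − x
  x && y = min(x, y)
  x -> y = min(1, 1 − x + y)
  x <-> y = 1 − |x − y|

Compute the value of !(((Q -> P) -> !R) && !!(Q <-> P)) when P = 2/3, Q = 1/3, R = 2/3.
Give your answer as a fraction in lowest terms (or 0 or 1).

Q -> P = 1/3 -> 2/3 = 1
!R = !2/3 = 1/3
(Q -> P) -> !R = 1 -> 1/3 = 1/3
Q <-> P = 1/3 <-> 2/3 = 2/3
!(Q <-> P) = !2/3 = 1/3
!!(Q <-> P) = !1/3 = 2/3
((Q -> P) -> !R) && !!(Q <-> P) = 1/3 && 2/3 = 1/3
!(((Q -> P) -> !R) && !!(Q <-> P)) = !1/3 = 2/3

2/3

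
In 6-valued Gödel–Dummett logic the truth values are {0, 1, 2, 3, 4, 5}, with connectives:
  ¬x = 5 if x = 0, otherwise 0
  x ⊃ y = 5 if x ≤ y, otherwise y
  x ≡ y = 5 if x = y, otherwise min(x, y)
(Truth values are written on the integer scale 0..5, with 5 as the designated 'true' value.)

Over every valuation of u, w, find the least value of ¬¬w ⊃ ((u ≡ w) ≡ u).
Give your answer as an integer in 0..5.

Take u = 1, w = 1:
¬w = ¬1 = 0
¬¬w = ¬0 = 5
u ≡ w = 1 ≡ 1 = 5
(u ≡ w) ≡ u = 5 ≡ 1 = 1
¬¬w ⊃ ((u ≡ w) ≡ u) = 5 ⊃ 1 = 1
No assignment yields a value below 1, so this is the minimum.

1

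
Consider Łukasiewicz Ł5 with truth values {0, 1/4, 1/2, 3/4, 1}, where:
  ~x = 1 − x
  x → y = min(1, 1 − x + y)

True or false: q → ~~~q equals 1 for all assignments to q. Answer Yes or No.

No

Counterexample: take q = 3/4.
~q = ~3/4 = 1/4
~~q = ~1/4 = 3/4
~~~q = ~3/4 = 1/4
q → ~~~q = 3/4 → 1/4 = 1/2
This gives 1/2 ≠ 1.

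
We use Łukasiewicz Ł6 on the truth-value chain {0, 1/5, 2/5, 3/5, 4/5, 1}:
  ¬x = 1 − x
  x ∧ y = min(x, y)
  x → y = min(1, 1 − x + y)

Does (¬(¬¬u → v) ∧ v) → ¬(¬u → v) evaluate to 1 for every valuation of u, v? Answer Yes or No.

No

Counterexample: take u = 3/5, v = 2/5.
¬u = ¬3/5 = 2/5
¬¬u = ¬2/5 = 3/5
¬¬u → v = 3/5 → 2/5 = 4/5
¬(¬¬u → v) = ¬4/5 = 1/5
¬(¬¬u → v) ∧ v = 1/5 ∧ 2/5 = 1/5
¬u = ¬3/5 = 2/5
¬u → v = 2/5 → 2/5 = 1
¬(¬u → v) = ¬1 = 0
(¬(¬¬u → v) ∧ v) → ¬(¬u → v) = 1/5 → 0 = 4/5
This gives 4/5 ≠ 1.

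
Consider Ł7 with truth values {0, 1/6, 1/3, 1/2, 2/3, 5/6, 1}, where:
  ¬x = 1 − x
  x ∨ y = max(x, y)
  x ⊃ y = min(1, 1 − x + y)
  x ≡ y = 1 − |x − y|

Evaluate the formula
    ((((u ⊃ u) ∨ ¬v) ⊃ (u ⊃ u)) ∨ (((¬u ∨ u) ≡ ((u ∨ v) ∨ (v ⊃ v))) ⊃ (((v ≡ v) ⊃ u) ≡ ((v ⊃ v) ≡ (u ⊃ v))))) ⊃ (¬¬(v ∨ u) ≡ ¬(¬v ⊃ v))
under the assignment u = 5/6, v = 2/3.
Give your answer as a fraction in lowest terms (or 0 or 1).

1/6

u ⊃ u = 5/6 ⊃ 5/6 = 1
¬v = ¬2/3 = 1/3
(u ⊃ u) ∨ ¬v = 1 ∨ 1/3 = 1
u ⊃ u = 5/6 ⊃ 5/6 = 1
((u ⊃ u) ∨ ¬v) ⊃ (u ⊃ u) = 1 ⊃ 1 = 1
¬u = ¬5/6 = 1/6
¬u ∨ u = 1/6 ∨ 5/6 = 5/6
u ∨ v = 5/6 ∨ 2/3 = 5/6
v ⊃ v = 2/3 ⊃ 2/3 = 1
(u ∨ v) ∨ (v ⊃ v) = 5/6 ∨ 1 = 1
(¬u ∨ u) ≡ ((u ∨ v) ∨ (v ⊃ v)) = 5/6 ≡ 1 = 5/6
v ≡ v = 2/3 ≡ 2/3 = 1
(v ≡ v) ⊃ u = 1 ⊃ 5/6 = 5/6
v ⊃ v = 2/3 ⊃ 2/3 = 1
u ⊃ v = 5/6 ⊃ 2/3 = 5/6
(v ⊃ v) ≡ (u ⊃ v) = 1 ≡ 5/6 = 5/6
((v ≡ v) ⊃ u) ≡ ((v ⊃ v) ≡ (u ⊃ v)) = 5/6 ≡ 5/6 = 1
((¬u ∨ u) ≡ ((u ∨ v) ∨ (v ⊃ v))) ⊃ (((v ≡ v) ⊃ u) ≡ ((v ⊃ v) ≡ (u ⊃ v))) = 5/6 ⊃ 1 = 1
(((u ⊃ u) ∨ ¬v) ⊃ (u ⊃ u)) ∨ (((¬u ∨ u) ≡ ((u ∨ v) ∨ (v ⊃ v))) ⊃ (((v ≡ v) ⊃ u) ≡ ((v ⊃ v) ≡ (u ⊃ v)))) = 1 ∨ 1 = 1
v ∨ u = 2/3 ∨ 5/6 = 5/6
¬(v ∨ u) = ¬5/6 = 1/6
¬¬(v ∨ u) = ¬1/6 = 5/6
¬v = ¬2/3 = 1/3
¬v ⊃ v = 1/3 ⊃ 2/3 = 1
¬(¬v ⊃ v) = ¬1 = 0
¬¬(v ∨ u) ≡ ¬(¬v ⊃ v) = 5/6 ≡ 0 = 1/6
((((u ⊃ u) ∨ ¬v) ⊃ (u ⊃ u)) ∨ (((¬u ∨ u) ≡ ((u ∨ v) ∨ (v ⊃ v))) ⊃ (((v ≡ v) ⊃ u) ≡ ((v ⊃ v) ≡ (u ⊃ v))))) ⊃ (¬¬(v ∨ u) ≡ ¬(¬v ⊃ v)) = 1 ⊃ 1/6 = 1/6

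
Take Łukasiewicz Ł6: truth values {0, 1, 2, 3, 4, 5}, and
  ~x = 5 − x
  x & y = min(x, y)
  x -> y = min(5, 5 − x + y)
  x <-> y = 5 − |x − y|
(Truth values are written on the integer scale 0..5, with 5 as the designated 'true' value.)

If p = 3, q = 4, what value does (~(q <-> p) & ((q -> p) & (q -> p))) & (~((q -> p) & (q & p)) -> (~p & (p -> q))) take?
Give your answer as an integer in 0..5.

1

q <-> p = 4 <-> 3 = 4
~(q <-> p) = ~4 = 1
q -> p = 4 -> 3 = 4
q -> p = 4 -> 3 = 4
(q -> p) & (q -> p) = 4 & 4 = 4
~(q <-> p) & ((q -> p) & (q -> p)) = 1 & 4 = 1
q -> p = 4 -> 3 = 4
q & p = 4 & 3 = 3
(q -> p) & (q & p) = 4 & 3 = 3
~((q -> p) & (q & p)) = ~3 = 2
~p = ~3 = 2
p -> q = 3 -> 4 = 5
~p & (p -> q) = 2 & 5 = 2
~((q -> p) & (q & p)) -> (~p & (p -> q)) = 2 -> 2 = 5
(~(q <-> p) & ((q -> p) & (q -> p))) & (~((q -> p) & (q & p)) -> (~p & (p -> q))) = 1 & 5 = 1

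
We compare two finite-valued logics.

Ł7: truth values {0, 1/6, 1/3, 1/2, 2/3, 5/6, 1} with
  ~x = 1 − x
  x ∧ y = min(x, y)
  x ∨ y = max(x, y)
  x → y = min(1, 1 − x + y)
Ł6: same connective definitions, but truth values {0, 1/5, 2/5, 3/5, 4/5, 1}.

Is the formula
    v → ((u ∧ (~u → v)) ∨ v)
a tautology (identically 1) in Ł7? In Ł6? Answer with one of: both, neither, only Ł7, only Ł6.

both

In Ł7: every assignment gives 1 — tautology.
In Ł6: every assignment gives 1 — tautology.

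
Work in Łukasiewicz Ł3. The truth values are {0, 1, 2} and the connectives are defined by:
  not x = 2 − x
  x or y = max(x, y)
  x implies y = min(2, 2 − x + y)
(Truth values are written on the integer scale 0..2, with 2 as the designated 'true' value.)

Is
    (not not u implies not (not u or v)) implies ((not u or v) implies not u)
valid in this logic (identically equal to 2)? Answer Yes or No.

Yes

u = 0, v = 0 ↦ 2
u = 0, v = 1 ↦ 2
u = 0, v = 2 ↦ 2
u = 1, v = 0 ↦ 2
u = 1, v = 1 ↦ 2
u = 1, v = 2 ↦ 2
u = 2, v = 0 ↦ 2
u = 2, v = 1 ↦ 2
u = 2, v = 2 ↦ 2
Every assignment gives a value ≥ 2.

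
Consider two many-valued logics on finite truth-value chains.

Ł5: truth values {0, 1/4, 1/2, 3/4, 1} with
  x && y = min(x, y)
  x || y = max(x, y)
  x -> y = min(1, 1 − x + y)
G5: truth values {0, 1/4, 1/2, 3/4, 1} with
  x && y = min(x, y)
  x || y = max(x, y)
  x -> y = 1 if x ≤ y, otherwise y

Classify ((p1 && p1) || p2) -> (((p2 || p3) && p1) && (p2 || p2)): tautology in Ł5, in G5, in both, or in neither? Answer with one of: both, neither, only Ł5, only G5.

neither

In Ł5: at p1 = 0, p2 = 1/4, p3 = 0 the value is 3/4 — not a tautology.
In G5: at p1 = 0, p2 = 1/4, p3 = 0 the value is 0 — not a tautology.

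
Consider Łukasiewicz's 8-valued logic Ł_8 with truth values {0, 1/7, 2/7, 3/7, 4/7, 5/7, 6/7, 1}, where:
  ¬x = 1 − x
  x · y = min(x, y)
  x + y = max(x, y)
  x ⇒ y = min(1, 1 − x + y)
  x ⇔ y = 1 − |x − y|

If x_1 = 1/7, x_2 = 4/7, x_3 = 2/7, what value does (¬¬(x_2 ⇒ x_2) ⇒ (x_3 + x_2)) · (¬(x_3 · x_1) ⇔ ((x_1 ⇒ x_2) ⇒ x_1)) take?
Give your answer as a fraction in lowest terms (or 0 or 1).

x_2 ⇒ x_2 = 4/7 ⇒ 4/7 = 1
¬(x_2 ⇒ x_2) = ¬1 = 0
¬¬(x_2 ⇒ x_2) = ¬0 = 1
x_3 + x_2 = 2/7 + 4/7 = 4/7
¬¬(x_2 ⇒ x_2) ⇒ (x_3 + x_2) = 1 ⇒ 4/7 = 4/7
x_3 · x_1 = 2/7 · 1/7 = 1/7
¬(x_3 · x_1) = ¬1/7 = 6/7
x_1 ⇒ x_2 = 1/7 ⇒ 4/7 = 1
(x_1 ⇒ x_2) ⇒ x_1 = 1 ⇒ 1/7 = 1/7
¬(x_3 · x_1) ⇔ ((x_1 ⇒ x_2) ⇒ x_1) = 6/7 ⇔ 1/7 = 2/7
(¬¬(x_2 ⇒ x_2) ⇒ (x_3 + x_2)) · (¬(x_3 · x_1) ⇔ ((x_1 ⇒ x_2) ⇒ x_1)) = 4/7 · 2/7 = 2/7

2/7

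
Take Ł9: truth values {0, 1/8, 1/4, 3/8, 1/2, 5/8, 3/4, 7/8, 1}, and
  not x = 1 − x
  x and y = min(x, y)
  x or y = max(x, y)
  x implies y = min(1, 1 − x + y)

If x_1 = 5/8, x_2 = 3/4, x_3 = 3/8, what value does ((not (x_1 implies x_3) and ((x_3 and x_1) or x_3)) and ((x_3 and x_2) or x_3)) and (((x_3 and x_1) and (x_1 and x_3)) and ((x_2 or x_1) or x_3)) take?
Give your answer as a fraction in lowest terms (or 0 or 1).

1/4

x_1 implies x_3 = 5/8 implies 3/8 = 3/4
not (x_1 implies x_3) = not 3/4 = 1/4
x_3 and x_1 = 3/8 and 5/8 = 3/8
(x_3 and x_1) or x_3 = 3/8 or 3/8 = 3/8
not (x_1 implies x_3) and ((x_3 and x_1) or x_3) = 1/4 and 3/8 = 1/4
x_3 and x_2 = 3/8 and 3/4 = 3/8
(x_3 and x_2) or x_3 = 3/8 or 3/8 = 3/8
(not (x_1 implies x_3) and ((x_3 and x_1) or x_3)) and ((x_3 and x_2) or x_3) = 1/4 and 3/8 = 1/4
x_3 and x_1 = 3/8 and 5/8 = 3/8
x_1 and x_3 = 5/8 and 3/8 = 3/8
(x_3 and x_1) and (x_1 and x_3) = 3/8 and 3/8 = 3/8
x_2 or x_1 = 3/4 or 5/8 = 3/4
(x_2 or x_1) or x_3 = 3/4 or 3/8 = 3/4
((x_3 and x_1) and (x_1 and x_3)) and ((x_2 or x_1) or x_3) = 3/8 and 3/4 = 3/8
((not (x_1 implies x_3) and ((x_3 and x_1) or x_3)) and ((x_3 and x_2) or x_3)) and (((x_3 and x_1) and (x_1 and x_3)) and ((x_2 or x_1) or x_3)) = 1/4 and 3/8 = 1/4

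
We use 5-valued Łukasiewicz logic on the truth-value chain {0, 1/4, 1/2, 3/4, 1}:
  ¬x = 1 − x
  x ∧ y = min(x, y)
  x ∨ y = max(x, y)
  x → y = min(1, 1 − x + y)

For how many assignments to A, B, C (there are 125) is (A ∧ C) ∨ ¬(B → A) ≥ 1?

10

value 1: 10 assignments (counts)
value 3/4: 25 assignments
value 1/2: 37 assignments
value 1/4: 34 assignments
value 0: 19 assignments
So 10 of the 125 assignments meet the threshold.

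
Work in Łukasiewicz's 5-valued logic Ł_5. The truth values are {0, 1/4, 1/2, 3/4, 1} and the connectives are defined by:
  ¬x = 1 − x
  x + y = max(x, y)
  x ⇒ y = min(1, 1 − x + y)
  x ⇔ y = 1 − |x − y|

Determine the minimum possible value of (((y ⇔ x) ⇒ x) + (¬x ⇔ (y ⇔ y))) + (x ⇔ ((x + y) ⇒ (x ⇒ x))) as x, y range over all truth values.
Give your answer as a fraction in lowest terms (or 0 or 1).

1/2

Take x = 1/2, y = 1/2:
y ⇔ x = 1/2 ⇔ 1/2 = 1
(y ⇔ x) ⇒ x = 1 ⇒ 1/2 = 1/2
¬x = ¬1/2 = 1/2
y ⇔ y = 1/2 ⇔ 1/2 = 1
¬x ⇔ (y ⇔ y) = 1/2 ⇔ 1 = 1/2
((y ⇔ x) ⇒ x) + (¬x ⇔ (y ⇔ y)) = 1/2 + 1/2 = 1/2
x + y = 1/2 + 1/2 = 1/2
x ⇒ x = 1/2 ⇒ 1/2 = 1
(x + y) ⇒ (x ⇒ x) = 1/2 ⇒ 1 = 1
x ⇔ ((x + y) ⇒ (x ⇒ x)) = 1/2 ⇔ 1 = 1/2
(((y ⇔ x) ⇒ x) + (¬x ⇔ (y ⇔ y))) + (x ⇔ ((x + y) ⇒ (x ⇒ x))) = 1/2 + 1/2 = 1/2
No assignment yields a value below 1/2, so this is the minimum.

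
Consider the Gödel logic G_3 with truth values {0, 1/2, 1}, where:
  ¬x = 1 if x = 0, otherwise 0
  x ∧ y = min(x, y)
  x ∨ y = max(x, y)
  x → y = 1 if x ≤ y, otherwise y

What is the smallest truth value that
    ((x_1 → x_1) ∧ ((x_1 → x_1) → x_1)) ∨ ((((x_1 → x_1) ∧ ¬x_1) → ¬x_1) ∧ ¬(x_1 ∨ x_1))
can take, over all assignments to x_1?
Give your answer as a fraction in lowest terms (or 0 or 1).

Take x_1 = 1/2:
x_1 → x_1 = 1/2 → 1/2 = 1
x_1 → x_1 = 1/2 → 1/2 = 1
(x_1 → x_1) → x_1 = 1 → 1/2 = 1/2
(x_1 → x_1) ∧ ((x_1 → x_1) → x_1) = 1 ∧ 1/2 = 1/2
x_1 → x_1 = 1/2 → 1/2 = 1
¬x_1 = ¬1/2 = 0
(x_1 → x_1) ∧ ¬x_1 = 1 ∧ 0 = 0
¬x_1 = ¬1/2 = 0
((x_1 → x_1) ∧ ¬x_1) → ¬x_1 = 0 → 0 = 1
x_1 ∨ x_1 = 1/2 ∨ 1/2 = 1/2
¬(x_1 ∨ x_1) = ¬1/2 = 0
(((x_1 → x_1) ∧ ¬x_1) → ¬x_1) ∧ ¬(x_1 ∨ x_1) = 1 ∧ 0 = 0
((x_1 → x_1) ∧ ((x_1 → x_1) → x_1)) ∨ ((((x_1 → x_1) ∧ ¬x_1) → ¬x_1) ∧ ¬(x_1 ∨ x_1)) = 1/2 ∨ 0 = 1/2
No assignment yields a value below 1/2, so this is the minimum.

1/2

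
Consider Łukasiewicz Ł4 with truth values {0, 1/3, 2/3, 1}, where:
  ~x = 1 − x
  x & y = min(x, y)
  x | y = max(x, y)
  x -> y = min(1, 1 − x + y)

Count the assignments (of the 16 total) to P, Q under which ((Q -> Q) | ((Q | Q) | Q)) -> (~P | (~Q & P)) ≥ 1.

P = 0, Q = 0 ↦ 1  ≥
P = 0, Q = 1/3 ↦ 1  ≥
P = 0, Q = 2/3 ↦ 1  ≥
P = 0, Q = 1 ↦ 1  ≥
P = 1/3, Q = 0 ↦ 2/3  <
P = 1/3, Q = 1/3 ↦ 2/3  <
P = 1/3, Q = 2/3 ↦ 2/3  <
P = 1/3, Q = 1 ↦ 2/3  <
P = 2/3, Q = 0 ↦ 2/3  <
P = 2/3, Q = 1/3 ↦ 2/3  <
P = 2/3, Q = 2/3 ↦ 1/3  <
P = 2/3, Q = 1 ↦ 1/3  <
P = 1, Q = 0 ↦ 1  ≥
P = 1, Q = 1/3 ↦ 2/3  <
P = 1, Q = 2/3 ↦ 1/3  <
P = 1, Q = 1 ↦ 0  <
So 5 of the 16 assignments meet the threshold.

5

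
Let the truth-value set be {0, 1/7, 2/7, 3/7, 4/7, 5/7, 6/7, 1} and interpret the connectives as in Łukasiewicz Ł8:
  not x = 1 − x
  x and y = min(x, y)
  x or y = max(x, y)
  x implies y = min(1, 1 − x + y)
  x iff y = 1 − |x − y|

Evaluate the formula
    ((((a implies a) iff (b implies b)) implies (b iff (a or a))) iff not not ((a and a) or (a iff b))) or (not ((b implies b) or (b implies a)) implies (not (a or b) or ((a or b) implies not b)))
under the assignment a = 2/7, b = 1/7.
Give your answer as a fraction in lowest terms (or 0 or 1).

1

a implies a = 2/7 implies 2/7 = 1
b implies b = 1/7 implies 1/7 = 1
(a implies a) iff (b implies b) = 1 iff 1 = 1
a or a = 2/7 or 2/7 = 2/7
b iff (a or a) = 1/7 iff 2/7 = 6/7
((a implies a) iff (b implies b)) implies (b iff (a or a)) = 1 implies 6/7 = 6/7
a and a = 2/7 and 2/7 = 2/7
a iff b = 2/7 iff 1/7 = 6/7
(a and a) or (a iff b) = 2/7 or 6/7 = 6/7
not ((a and a) or (a iff b)) = not 6/7 = 1/7
not not ((a and a) or (a iff b)) = not 1/7 = 6/7
(((a implies a) iff (b implies b)) implies (b iff (a or a))) iff not not ((a and a) or (a iff b)) = 6/7 iff 6/7 = 1
b implies b = 1/7 implies 1/7 = 1
b implies a = 1/7 implies 2/7 = 1
(b implies b) or (b implies a) = 1 or 1 = 1
not ((b implies b) or (b implies a)) = not 1 = 0
a or b = 2/7 or 1/7 = 2/7
not (a or b) = not 2/7 = 5/7
a or b = 2/7 or 1/7 = 2/7
not b = not 1/7 = 6/7
(a or b) implies not b = 2/7 implies 6/7 = 1
not (a or b) or ((a or b) implies not b) = 5/7 or 1 = 1
not ((b implies b) or (b implies a)) implies (not (a or b) or ((a or b) implies not b)) = 0 implies 1 = 1
((((a implies a) iff (b implies b)) implies (b iff (a or a))) iff not not ((a and a) or (a iff b))) or (not ((b implies b) or (b implies a)) implies (not (a or b) or ((a or b) implies not b))) = 1 or 1 = 1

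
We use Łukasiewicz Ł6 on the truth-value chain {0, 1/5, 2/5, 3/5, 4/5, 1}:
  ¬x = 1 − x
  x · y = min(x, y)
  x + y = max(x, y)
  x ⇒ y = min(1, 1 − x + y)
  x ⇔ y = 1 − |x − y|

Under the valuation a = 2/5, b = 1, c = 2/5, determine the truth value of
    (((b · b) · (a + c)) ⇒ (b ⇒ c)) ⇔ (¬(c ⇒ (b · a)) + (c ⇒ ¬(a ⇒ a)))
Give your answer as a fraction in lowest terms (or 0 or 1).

b · b = 1 · 1 = 1
a + c = 2/5 + 2/5 = 2/5
(b · b) · (a + c) = 1 · 2/5 = 2/5
b ⇒ c = 1 ⇒ 2/5 = 2/5
((b · b) · (a + c)) ⇒ (b ⇒ c) = 2/5 ⇒ 2/5 = 1
b · a = 1 · 2/5 = 2/5
c ⇒ (b · a) = 2/5 ⇒ 2/5 = 1
¬(c ⇒ (b · a)) = ¬1 = 0
a ⇒ a = 2/5 ⇒ 2/5 = 1
¬(a ⇒ a) = ¬1 = 0
c ⇒ ¬(a ⇒ a) = 2/5 ⇒ 0 = 3/5
¬(c ⇒ (b · a)) + (c ⇒ ¬(a ⇒ a)) = 0 + 3/5 = 3/5
(((b · b) · (a + c)) ⇒ (b ⇒ c)) ⇔ (¬(c ⇒ (b · a)) + (c ⇒ ¬(a ⇒ a))) = 1 ⇔ 3/5 = 3/5

3/5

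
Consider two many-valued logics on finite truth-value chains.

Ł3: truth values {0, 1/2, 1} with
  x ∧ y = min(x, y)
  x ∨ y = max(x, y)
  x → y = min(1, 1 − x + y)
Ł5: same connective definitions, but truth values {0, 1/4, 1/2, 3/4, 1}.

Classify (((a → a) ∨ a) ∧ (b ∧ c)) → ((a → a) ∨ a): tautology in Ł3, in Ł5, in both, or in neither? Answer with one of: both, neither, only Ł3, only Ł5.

In Ł3: every assignment gives 1 — tautology.
In Ł5: every assignment gives 1 — tautology.

both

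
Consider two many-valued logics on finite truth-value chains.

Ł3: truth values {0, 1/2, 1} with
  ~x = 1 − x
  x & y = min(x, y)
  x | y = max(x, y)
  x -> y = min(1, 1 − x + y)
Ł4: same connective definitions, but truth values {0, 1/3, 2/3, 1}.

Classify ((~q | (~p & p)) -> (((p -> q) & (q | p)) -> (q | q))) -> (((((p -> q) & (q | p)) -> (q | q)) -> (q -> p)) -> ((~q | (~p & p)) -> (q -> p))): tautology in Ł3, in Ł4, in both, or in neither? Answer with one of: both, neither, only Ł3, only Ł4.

both

In Ł3: every assignment gives 1 — tautology.
In Ł4: every assignment gives 1 — tautology.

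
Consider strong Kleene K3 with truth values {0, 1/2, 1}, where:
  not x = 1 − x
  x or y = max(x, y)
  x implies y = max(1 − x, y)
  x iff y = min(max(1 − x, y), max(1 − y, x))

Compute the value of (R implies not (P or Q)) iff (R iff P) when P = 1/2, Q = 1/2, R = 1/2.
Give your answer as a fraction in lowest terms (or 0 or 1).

P or Q = 1/2 or 1/2 = 1/2
not (P or Q) = not 1/2 = 1/2
R implies not (P or Q) = 1/2 implies 1/2 = 1/2
R iff P = 1/2 iff 1/2 = 1/2
(R implies not (P or Q)) iff (R iff P) = 1/2 iff 1/2 = 1/2

1/2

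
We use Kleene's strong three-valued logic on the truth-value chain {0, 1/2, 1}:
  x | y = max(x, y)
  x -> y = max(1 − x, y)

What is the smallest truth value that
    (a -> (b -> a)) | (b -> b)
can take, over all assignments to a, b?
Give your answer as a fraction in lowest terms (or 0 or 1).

Take a = 1/2, b = 1/2:
b -> a = 1/2 -> 1/2 = 1/2
a -> (b -> a) = 1/2 -> 1/2 = 1/2
b -> b = 1/2 -> 1/2 = 1/2
(a -> (b -> a)) | (b -> b) = 1/2 | 1/2 = 1/2
No assignment yields a value below 1/2, so this is the minimum.

1/2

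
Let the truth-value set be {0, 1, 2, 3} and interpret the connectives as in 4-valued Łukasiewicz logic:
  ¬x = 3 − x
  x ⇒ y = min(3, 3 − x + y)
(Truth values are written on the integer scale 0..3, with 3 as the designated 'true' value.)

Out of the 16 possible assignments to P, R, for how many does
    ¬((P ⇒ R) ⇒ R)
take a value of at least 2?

4

P = 0, R = 0 ↦ 3  ≥
P = 0, R = 1 ↦ 2  ≥
P = 0, R = 2 ↦ 1  <
P = 0, R = 3 ↦ 0  <
P = 1, R = 0 ↦ 2  ≥
P = 1, R = 1 ↦ 2  ≥
P = 1, R = 2 ↦ 1  <
P = 1, R = 3 ↦ 0  <
P = 2, R = 0 ↦ 1  <
P = 2, R = 1 ↦ 1  <
P = 2, R = 2 ↦ 1  <
P = 2, R = 3 ↦ 0  <
P = 3, R = 0 ↦ 0  <
P = 3, R = 1 ↦ 0  <
P = 3, R = 2 ↦ 0  <
P = 3, R = 3 ↦ 0  <
So 4 of the 16 assignments meet the threshold.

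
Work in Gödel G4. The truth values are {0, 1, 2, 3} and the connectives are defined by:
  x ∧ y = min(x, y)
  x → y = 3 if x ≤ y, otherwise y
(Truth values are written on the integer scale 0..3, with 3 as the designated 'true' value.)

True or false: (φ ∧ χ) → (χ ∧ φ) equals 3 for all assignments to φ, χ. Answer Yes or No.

Yes

φ = 0, χ = 0 ↦ 3
φ = 0, χ = 1 ↦ 3
φ = 0, χ = 2 ↦ 3
φ = 0, χ = 3 ↦ 3
φ = 1, χ = 0 ↦ 3
φ = 1, χ = 1 ↦ 3
φ = 1, χ = 2 ↦ 3
φ = 1, χ = 3 ↦ 3
φ = 2, χ = 0 ↦ 3
φ = 2, χ = 1 ↦ 3
φ = 2, χ = 2 ↦ 3
φ = 2, χ = 3 ↦ 3
φ = 3, χ = 0 ↦ 3
φ = 3, χ = 1 ↦ 3
φ = 3, χ = 2 ↦ 3
φ = 3, χ = 3 ↦ 3
Every assignment gives a value ≥ 3.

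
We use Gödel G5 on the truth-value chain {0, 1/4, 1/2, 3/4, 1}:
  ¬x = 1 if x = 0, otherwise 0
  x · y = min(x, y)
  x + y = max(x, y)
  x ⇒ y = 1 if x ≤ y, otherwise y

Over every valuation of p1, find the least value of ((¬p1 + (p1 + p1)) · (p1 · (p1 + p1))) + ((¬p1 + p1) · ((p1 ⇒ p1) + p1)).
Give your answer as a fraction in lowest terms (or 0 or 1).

1/4

Take p1 = 1/4:
¬p1 = ¬1/4 = 0
p1 + p1 = 1/4 + 1/4 = 1/4
¬p1 + (p1 + p1) = 0 + 1/4 = 1/4
p1 + p1 = 1/4 + 1/4 = 1/4
p1 · (p1 + p1) = 1/4 · 1/4 = 1/4
(¬p1 + (p1 + p1)) · (p1 · (p1 + p1)) = 1/4 · 1/4 = 1/4
¬p1 = ¬1/4 = 0
¬p1 + p1 = 0 + 1/4 = 1/4
p1 ⇒ p1 = 1/4 ⇒ 1/4 = 1
(p1 ⇒ p1) + p1 = 1 + 1/4 = 1
(¬p1 + p1) · ((p1 ⇒ p1) + p1) = 1/4 · 1 = 1/4
((¬p1 + (p1 + p1)) · (p1 · (p1 + p1))) + ((¬p1 + p1) · ((p1 ⇒ p1) + p1)) = 1/4 + 1/4 = 1/4
No assignment yields a value below 1/4, so this is the minimum.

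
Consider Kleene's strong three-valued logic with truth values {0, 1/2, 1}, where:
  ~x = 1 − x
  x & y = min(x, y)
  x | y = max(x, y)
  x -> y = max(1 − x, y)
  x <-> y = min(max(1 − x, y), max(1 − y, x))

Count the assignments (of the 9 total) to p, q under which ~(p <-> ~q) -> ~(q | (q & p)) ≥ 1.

p = 0, q = 0 ↦ 1  ≥
p = 0, q = 1/2 ↦ 1/2  <
p = 0, q = 1 ↦ 1  ≥
p = 1/2, q = 0 ↦ 1  ≥
p = 1/2, q = 1/2 ↦ 1/2  <
p = 1/2, q = 1 ↦ 1/2  <
p = 1, q = 0 ↦ 1  ≥
p = 1, q = 1/2 ↦ 1/2  <
p = 1, q = 1 ↦ 0  <
So 4 of the 9 assignments meet the threshold.

4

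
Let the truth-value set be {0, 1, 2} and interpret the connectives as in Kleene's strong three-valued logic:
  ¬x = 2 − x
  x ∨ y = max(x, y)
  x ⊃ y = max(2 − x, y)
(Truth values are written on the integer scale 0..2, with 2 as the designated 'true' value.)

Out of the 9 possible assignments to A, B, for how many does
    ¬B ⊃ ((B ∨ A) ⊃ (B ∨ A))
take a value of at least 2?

6

A = 0, B = 0 ↦ 2  ≥
A = 0, B = 1 ↦ 1  <
A = 0, B = 2 ↦ 2  ≥
A = 1, B = 0 ↦ 1  <
A = 1, B = 1 ↦ 1  <
A = 1, B = 2 ↦ 2  ≥
A = 2, B = 0 ↦ 2  ≥
A = 2, B = 1 ↦ 2  ≥
A = 2, B = 2 ↦ 2  ≥
So 6 of the 9 assignments meet the threshold.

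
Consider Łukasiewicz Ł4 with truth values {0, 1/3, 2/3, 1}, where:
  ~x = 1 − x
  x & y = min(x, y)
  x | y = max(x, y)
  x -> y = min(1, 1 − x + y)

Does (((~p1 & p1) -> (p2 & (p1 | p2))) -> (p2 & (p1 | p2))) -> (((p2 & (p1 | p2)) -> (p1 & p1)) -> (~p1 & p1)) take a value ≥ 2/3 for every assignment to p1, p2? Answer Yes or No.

No

Counterexample: take p1 = 1, p2 = 2/3.
~p1 = ~1 = 0
~p1 & p1 = 0 & 1 = 0
p1 | p2 = 1 | 2/3 = 1
p2 & (p1 | p2) = 2/3 & 1 = 2/3
(~p1 & p1) -> (p2 & (p1 | p2)) = 0 -> 2/3 = 1
p1 | p2 = 1 | 2/3 = 1
p2 & (p1 | p2) = 2/3 & 1 = 2/3
((~p1 & p1) -> (p2 & (p1 | p2))) -> (p2 & (p1 | p2)) = 1 -> 2/3 = 2/3
p1 | p2 = 1 | 2/3 = 1
p2 & (p1 | p2) = 2/3 & 1 = 2/3
p1 & p1 = 1 & 1 = 1
(p2 & (p1 | p2)) -> (p1 & p1) = 2/3 -> 1 = 1
~p1 = ~1 = 0
~p1 & p1 = 0 & 1 = 0
((p2 & (p1 | p2)) -> (p1 & p1)) -> (~p1 & p1) = 1 -> 0 = 0
(((~p1 & p1) -> (p2 & (p1 | p2))) -> (p2 & (p1 | p2))) -> (((p2 & (p1 | p2)) -> (p1 & p1)) -> (~p1 & p1)) = 2/3 -> 0 = 1/3
This gives 1/3, which is below 2/3.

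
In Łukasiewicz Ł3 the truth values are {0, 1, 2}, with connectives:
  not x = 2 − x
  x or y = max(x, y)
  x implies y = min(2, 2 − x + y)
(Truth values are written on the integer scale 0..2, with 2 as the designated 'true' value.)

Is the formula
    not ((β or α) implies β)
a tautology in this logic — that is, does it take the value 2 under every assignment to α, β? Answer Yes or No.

Counterexample: take α = 0, β = 0.
β or α = 0 or 0 = 0
(β or α) implies β = 0 implies 0 = 2
not ((β or α) implies β) = not 2 = 0
This gives 0 ≠ 2.

No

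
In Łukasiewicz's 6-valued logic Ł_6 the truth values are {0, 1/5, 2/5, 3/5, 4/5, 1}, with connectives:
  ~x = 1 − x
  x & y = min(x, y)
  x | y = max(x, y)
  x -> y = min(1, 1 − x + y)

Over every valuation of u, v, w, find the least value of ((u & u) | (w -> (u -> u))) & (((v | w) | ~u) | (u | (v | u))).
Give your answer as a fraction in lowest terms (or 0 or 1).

Take u = 2/5, v = 0, w = 0:
u & u = 2/5 & 2/5 = 2/5
u -> u = 2/5 -> 2/5 = 1
w -> (u -> u) = 0 -> 1 = 1
(u & u) | (w -> (u -> u)) = 2/5 | 1 = 1
v | w = 0 | 0 = 0
~u = ~2/5 = 3/5
(v | w) | ~u = 0 | 3/5 = 3/5
v | u = 0 | 2/5 = 2/5
u | (v | u) = 2/5 | 2/5 = 2/5
((v | w) | ~u) | (u | (v | u)) = 3/5 | 2/5 = 3/5
((u & u) | (w -> (u -> u))) & (((v | w) | ~u) | (u | (v | u))) = 1 & 3/5 = 3/5
No assignment yields a value below 3/5, so this is the minimum.

3/5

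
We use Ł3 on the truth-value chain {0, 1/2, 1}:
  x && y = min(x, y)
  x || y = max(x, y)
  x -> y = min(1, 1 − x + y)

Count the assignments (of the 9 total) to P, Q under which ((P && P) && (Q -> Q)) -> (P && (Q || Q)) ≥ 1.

P = 0, Q = 0 ↦ 1  ≥
P = 0, Q = 1/2 ↦ 1  ≥
P = 0, Q = 1 ↦ 1  ≥
P = 1/2, Q = 0 ↦ 1/2  <
P = 1/2, Q = 1/2 ↦ 1  ≥
P = 1/2, Q = 1 ↦ 1  ≥
P = 1, Q = 0 ↦ 0  <
P = 1, Q = 1/2 ↦ 1/2  <
P = 1, Q = 1 ↦ 1  ≥
So 6 of the 9 assignments meet the threshold.

6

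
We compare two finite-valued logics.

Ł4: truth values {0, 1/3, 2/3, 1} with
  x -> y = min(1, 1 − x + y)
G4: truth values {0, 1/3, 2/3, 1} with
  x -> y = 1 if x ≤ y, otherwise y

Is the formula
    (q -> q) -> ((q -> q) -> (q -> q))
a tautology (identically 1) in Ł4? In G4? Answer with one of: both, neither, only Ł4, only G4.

In Ł4: every assignment gives 1 — tautology.
In G4: every assignment gives 1 — tautology.

both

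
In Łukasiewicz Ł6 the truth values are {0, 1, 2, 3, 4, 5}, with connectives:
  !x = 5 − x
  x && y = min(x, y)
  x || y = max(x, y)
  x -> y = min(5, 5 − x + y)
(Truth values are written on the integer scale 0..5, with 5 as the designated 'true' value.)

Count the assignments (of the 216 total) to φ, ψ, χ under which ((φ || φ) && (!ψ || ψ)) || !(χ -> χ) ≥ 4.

48

value 5: 12 assignments (counts)
value 4: 36 assignments (counts)
value 3: 60 assignments
value 2: 36 assignments
value 1: 36 assignments
value 0: 36 assignments
So 48 of the 216 assignments meet the threshold.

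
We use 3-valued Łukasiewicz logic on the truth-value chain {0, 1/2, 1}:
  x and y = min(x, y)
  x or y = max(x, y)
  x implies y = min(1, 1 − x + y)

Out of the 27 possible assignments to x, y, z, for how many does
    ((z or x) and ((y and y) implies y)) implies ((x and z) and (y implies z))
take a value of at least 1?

9

value 1: 9 assignments (counts)
value 1/2: 12 assignments
value 0: 6 assignments
So 9 of the 27 assignments meet the threshold.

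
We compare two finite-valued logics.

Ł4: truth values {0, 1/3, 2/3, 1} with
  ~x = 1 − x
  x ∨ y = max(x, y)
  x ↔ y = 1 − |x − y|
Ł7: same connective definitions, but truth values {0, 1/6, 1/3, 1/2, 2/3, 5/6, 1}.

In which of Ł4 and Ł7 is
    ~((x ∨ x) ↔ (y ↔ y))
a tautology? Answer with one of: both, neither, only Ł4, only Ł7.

In Ł4: at x = 1/3, y = 0 the value is 2/3 — not a tautology.
In Ł7: at x = 1/6, y = 0 the value is 5/6 — not a tautology.

neither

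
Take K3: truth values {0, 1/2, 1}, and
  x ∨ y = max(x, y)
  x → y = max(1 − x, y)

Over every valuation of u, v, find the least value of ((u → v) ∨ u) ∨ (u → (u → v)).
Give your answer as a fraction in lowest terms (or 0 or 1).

Take u = 1/2, v = 0:
u → v = 1/2 → 0 = 1/2
(u → v) ∨ u = 1/2 ∨ 1/2 = 1/2
u → v = 1/2 → 0 = 1/2
u → (u → v) = 1/2 → 1/2 = 1/2
((u → v) ∨ u) ∨ (u → (u → v)) = 1/2 ∨ 1/2 = 1/2
No assignment yields a value below 1/2, so this is the minimum.

1/2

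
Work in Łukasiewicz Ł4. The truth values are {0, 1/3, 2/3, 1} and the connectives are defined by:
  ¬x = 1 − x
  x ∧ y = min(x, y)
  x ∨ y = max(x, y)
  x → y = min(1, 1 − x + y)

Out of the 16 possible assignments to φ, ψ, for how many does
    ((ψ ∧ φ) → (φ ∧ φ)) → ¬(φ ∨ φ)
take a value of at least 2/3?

8

φ = 0, ψ = 0 ↦ 1  ≥
φ = 0, ψ = 1/3 ↦ 1  ≥
φ = 0, ψ = 2/3 ↦ 1  ≥
φ = 0, ψ = 1 ↦ 1  ≥
φ = 1/3, ψ = 0 ↦ 2/3  ≥
φ = 1/3, ψ = 1/3 ↦ 2/3  ≥
φ = 1/3, ψ = 2/3 ↦ 2/3  ≥
φ = 1/3, ψ = 1 ↦ 2/3  ≥
φ = 2/3, ψ = 0 ↦ 1/3  <
φ = 2/3, ψ = 1/3 ↦ 1/3  <
φ = 2/3, ψ = 2/3 ↦ 1/3  <
φ = 2/3, ψ = 1 ↦ 1/3  <
φ = 1, ψ = 0 ↦ 0  <
φ = 1, ψ = 1/3 ↦ 0  <
φ = 1, ψ = 2/3 ↦ 0  <
φ = 1, ψ = 1 ↦ 0  <
So 8 of the 16 assignments meet the threshold.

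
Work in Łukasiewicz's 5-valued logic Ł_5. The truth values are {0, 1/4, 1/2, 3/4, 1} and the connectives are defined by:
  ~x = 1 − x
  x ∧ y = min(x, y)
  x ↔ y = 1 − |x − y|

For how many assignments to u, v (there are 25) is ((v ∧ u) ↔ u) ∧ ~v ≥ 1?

value 1: 1 assignment (counts)
value 3/4: 4 assignments
value 1/2: 7 assignments
value 1/4: 7 assignments
value 0: 6 assignments
So 1 of the 25 assignments meets the threshold.

1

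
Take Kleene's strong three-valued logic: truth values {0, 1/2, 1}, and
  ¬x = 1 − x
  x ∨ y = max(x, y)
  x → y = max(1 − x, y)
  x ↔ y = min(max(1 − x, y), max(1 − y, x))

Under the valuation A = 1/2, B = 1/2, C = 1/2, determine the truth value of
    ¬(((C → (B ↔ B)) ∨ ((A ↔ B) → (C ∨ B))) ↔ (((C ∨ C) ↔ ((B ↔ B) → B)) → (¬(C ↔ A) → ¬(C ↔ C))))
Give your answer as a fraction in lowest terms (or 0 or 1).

1/2

B ↔ B = 1/2 ↔ 1/2 = 1/2
C → (B ↔ B) = 1/2 → 1/2 = 1/2
A ↔ B = 1/2 ↔ 1/2 = 1/2
C ∨ B = 1/2 ∨ 1/2 = 1/2
(A ↔ B) → (C ∨ B) = 1/2 → 1/2 = 1/2
(C → (B ↔ B)) ∨ ((A ↔ B) → (C ∨ B)) = 1/2 ∨ 1/2 = 1/2
C ∨ C = 1/2 ∨ 1/2 = 1/2
B ↔ B = 1/2 ↔ 1/2 = 1/2
(B ↔ B) → B = 1/2 → 1/2 = 1/2
(C ∨ C) ↔ ((B ↔ B) → B) = 1/2 ↔ 1/2 = 1/2
C ↔ A = 1/2 ↔ 1/2 = 1/2
¬(C ↔ A) = ¬1/2 = 1/2
C ↔ C = 1/2 ↔ 1/2 = 1/2
¬(C ↔ C) = ¬1/2 = 1/2
¬(C ↔ A) → ¬(C ↔ C) = 1/2 → 1/2 = 1/2
((C ∨ C) ↔ ((B ↔ B) → B)) → (¬(C ↔ A) → ¬(C ↔ C)) = 1/2 → 1/2 = 1/2
((C → (B ↔ B)) ∨ ((A ↔ B) → (C ∨ B))) ↔ (((C ∨ C) ↔ ((B ↔ B) → B)) → (¬(C ↔ A) → ¬(C ↔ C))) = 1/2 ↔ 1/2 = 1/2
¬(((C → (B ↔ B)) ∨ ((A ↔ B) → (C ∨ B))) ↔ (((C ∨ C) ↔ ((B ↔ B) → B)) → (¬(C ↔ A) → ¬(C ↔ C)))) = ¬1/2 = 1/2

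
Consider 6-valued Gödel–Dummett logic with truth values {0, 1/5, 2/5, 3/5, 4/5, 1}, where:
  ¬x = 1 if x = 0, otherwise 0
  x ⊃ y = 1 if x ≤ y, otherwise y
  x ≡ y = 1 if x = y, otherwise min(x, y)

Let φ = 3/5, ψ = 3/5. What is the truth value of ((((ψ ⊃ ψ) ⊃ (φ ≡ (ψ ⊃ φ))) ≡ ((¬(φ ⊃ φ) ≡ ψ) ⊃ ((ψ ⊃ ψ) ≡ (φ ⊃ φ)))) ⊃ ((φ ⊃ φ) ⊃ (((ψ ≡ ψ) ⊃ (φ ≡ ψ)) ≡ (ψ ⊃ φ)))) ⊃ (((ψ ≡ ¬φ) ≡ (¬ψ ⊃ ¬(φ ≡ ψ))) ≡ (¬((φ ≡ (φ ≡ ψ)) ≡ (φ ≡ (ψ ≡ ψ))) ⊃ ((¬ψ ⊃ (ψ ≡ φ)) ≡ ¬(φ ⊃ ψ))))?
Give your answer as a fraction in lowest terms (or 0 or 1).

0

ψ ⊃ ψ = 3/5 ⊃ 3/5 = 1
ψ ⊃ φ = 3/5 ⊃ 3/5 = 1
φ ≡ (ψ ⊃ φ) = 3/5 ≡ 1 = 3/5
(ψ ⊃ ψ) ⊃ (φ ≡ (ψ ⊃ φ)) = 1 ⊃ 3/5 = 3/5
φ ⊃ φ = 3/5 ⊃ 3/5 = 1
¬(φ ⊃ φ) = ¬1 = 0
¬(φ ⊃ φ) ≡ ψ = 0 ≡ 3/5 = 0
ψ ⊃ ψ = 3/5 ⊃ 3/5 = 1
φ ⊃ φ = 3/5 ⊃ 3/5 = 1
(ψ ⊃ ψ) ≡ (φ ⊃ φ) = 1 ≡ 1 = 1
(¬(φ ⊃ φ) ≡ ψ) ⊃ ((ψ ⊃ ψ) ≡ (φ ⊃ φ)) = 0 ⊃ 1 = 1
((ψ ⊃ ψ) ⊃ (φ ≡ (ψ ⊃ φ))) ≡ ((¬(φ ⊃ φ) ≡ ψ) ⊃ ((ψ ⊃ ψ) ≡ (φ ⊃ φ))) = 3/5 ≡ 1 = 3/5
φ ⊃ φ = 3/5 ⊃ 3/5 = 1
ψ ≡ ψ = 3/5 ≡ 3/5 = 1
φ ≡ ψ = 3/5 ≡ 3/5 = 1
(ψ ≡ ψ) ⊃ (φ ≡ ψ) = 1 ⊃ 1 = 1
ψ ⊃ φ = 3/5 ⊃ 3/5 = 1
((ψ ≡ ψ) ⊃ (φ ≡ ψ)) ≡ (ψ ⊃ φ) = 1 ≡ 1 = 1
(φ ⊃ φ) ⊃ (((ψ ≡ ψ) ⊃ (φ ≡ ψ)) ≡ (ψ ⊃ φ)) = 1 ⊃ 1 = 1
(((ψ ⊃ ψ) ⊃ (φ ≡ (ψ ⊃ φ))) ≡ ((¬(φ ⊃ φ) ≡ ψ) ⊃ ((ψ ⊃ ψ) ≡ (φ ⊃ φ)))) ⊃ ((φ ⊃ φ) ⊃ (((ψ ≡ ψ) ⊃ (φ ≡ ψ)) ≡ (ψ ⊃ φ))) = 3/5 ⊃ 1 = 1
¬φ = ¬3/5 = 0
ψ ≡ ¬φ = 3/5 ≡ 0 = 0
¬ψ = ¬3/5 = 0
φ ≡ ψ = 3/5 ≡ 3/5 = 1
¬(φ ≡ ψ) = ¬1 = 0
¬ψ ⊃ ¬(φ ≡ ψ) = 0 ⊃ 0 = 1
(ψ ≡ ¬φ) ≡ (¬ψ ⊃ ¬(φ ≡ ψ)) = 0 ≡ 1 = 0
φ ≡ ψ = 3/5 ≡ 3/5 = 1
φ ≡ (φ ≡ ψ) = 3/5 ≡ 1 = 3/5
ψ ≡ ψ = 3/5 ≡ 3/5 = 1
φ ≡ (ψ ≡ ψ) = 3/5 ≡ 1 = 3/5
(φ ≡ (φ ≡ ψ)) ≡ (φ ≡ (ψ ≡ ψ)) = 3/5 ≡ 3/5 = 1
¬((φ ≡ (φ ≡ ψ)) ≡ (φ ≡ (ψ ≡ ψ))) = ¬1 = 0
¬ψ = ¬3/5 = 0
ψ ≡ φ = 3/5 ≡ 3/5 = 1
¬ψ ⊃ (ψ ≡ φ) = 0 ⊃ 1 = 1
φ ⊃ ψ = 3/5 ⊃ 3/5 = 1
¬(φ ⊃ ψ) = ¬1 = 0
(¬ψ ⊃ (ψ ≡ φ)) ≡ ¬(φ ⊃ ψ) = 1 ≡ 0 = 0
¬((φ ≡ (φ ≡ ψ)) ≡ (φ ≡ (ψ ≡ ψ))) ⊃ ((¬ψ ⊃ (ψ ≡ φ)) ≡ ¬(φ ⊃ ψ)) = 0 ⊃ 0 = 1
((ψ ≡ ¬φ) ≡ (¬ψ ⊃ ¬(φ ≡ ψ))) ≡ (¬((φ ≡ (φ ≡ ψ)) ≡ (φ ≡ (ψ ≡ ψ))) ⊃ ((¬ψ ⊃ (ψ ≡ φ)) ≡ ¬(φ ⊃ ψ))) = 0 ≡ 1 = 0
((((ψ ⊃ ψ) ⊃ (φ ≡ (ψ ⊃ φ))) ≡ ((¬(φ ⊃ φ) ≡ ψ) ⊃ ((ψ ⊃ ψ) ≡ (φ ⊃ φ)))) ⊃ ((φ ⊃ φ) ⊃ (((ψ ≡ ψ) ⊃ (φ ≡ ψ)) ≡ (ψ ⊃ φ)))) ⊃ (((ψ ≡ ¬φ) ≡ (¬ψ ⊃ ¬(φ ≡ ψ))) ≡ (¬((φ ≡ (φ ≡ ψ)) ≡ (φ ≡ (ψ ≡ ψ))) ⊃ ((¬ψ ⊃ (ψ ≡ φ)) ≡ ¬(φ ⊃ ψ)))) = 1 ⊃ 0 = 0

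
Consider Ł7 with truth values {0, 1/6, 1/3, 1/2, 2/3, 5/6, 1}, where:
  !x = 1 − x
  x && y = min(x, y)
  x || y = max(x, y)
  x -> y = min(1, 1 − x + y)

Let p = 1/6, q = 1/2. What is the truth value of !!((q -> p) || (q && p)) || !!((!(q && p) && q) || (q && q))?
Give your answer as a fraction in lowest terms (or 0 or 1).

2/3

q -> p = 1/2 -> 1/6 = 2/3
q && p = 1/2 && 1/6 = 1/6
(q -> p) || (q && p) = 2/3 || 1/6 = 2/3
!((q -> p) || (q && p)) = !2/3 = 1/3
!!((q -> p) || (q && p)) = !1/3 = 2/3
q && p = 1/2 && 1/6 = 1/6
!(q && p) = !1/6 = 5/6
!(q && p) && q = 5/6 && 1/2 = 1/2
q && q = 1/2 && 1/2 = 1/2
(!(q && p) && q) || (q && q) = 1/2 || 1/2 = 1/2
!((!(q && p) && q) || (q && q)) = !1/2 = 1/2
!!((!(q && p) && q) || (q && q)) = !1/2 = 1/2
!!((q -> p) || (q && p)) || !!((!(q && p) && q) || (q && q)) = 2/3 || 1/2 = 2/3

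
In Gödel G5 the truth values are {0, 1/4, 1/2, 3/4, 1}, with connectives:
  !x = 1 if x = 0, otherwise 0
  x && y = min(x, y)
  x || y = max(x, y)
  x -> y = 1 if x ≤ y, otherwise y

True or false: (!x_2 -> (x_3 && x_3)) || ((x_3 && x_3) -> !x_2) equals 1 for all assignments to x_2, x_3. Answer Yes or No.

Yes

At x_2 = 3/4, x_3 = 1, for instance:
!x_2 = !3/4 = 0
x_3 && x_3 = 1 && 1 = 1
!x_2 -> (x_3 && x_3) = 0 -> 1 = 1
(x_3 && x_3) -> !x_2 = 1 -> 0 = 0
(!x_2 -> (x_3 && x_3)) || ((x_3 && x_3) -> !x_2) = 1 || 0 = 1
and checking the remaining 24 assignments likewise gives ≥ 1 in every case.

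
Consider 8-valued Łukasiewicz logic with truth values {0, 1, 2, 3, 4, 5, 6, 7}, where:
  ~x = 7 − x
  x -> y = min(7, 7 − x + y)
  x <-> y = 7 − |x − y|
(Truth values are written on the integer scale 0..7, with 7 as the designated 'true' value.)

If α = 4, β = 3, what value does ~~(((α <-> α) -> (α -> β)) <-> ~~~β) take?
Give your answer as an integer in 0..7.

5

α <-> α = 4 <-> 4 = 7
α -> β = 4 -> 3 = 6
(α <-> α) -> (α -> β) = 7 -> 6 = 6
~β = ~3 = 4
~~β = ~4 = 3
~~~β = ~3 = 4
((α <-> α) -> (α -> β)) <-> ~~~β = 6 <-> 4 = 5
~(((α <-> α) -> (α -> β)) <-> ~~~β) = ~5 = 2
~~(((α <-> α) -> (α -> β)) <-> ~~~β) = ~2 = 5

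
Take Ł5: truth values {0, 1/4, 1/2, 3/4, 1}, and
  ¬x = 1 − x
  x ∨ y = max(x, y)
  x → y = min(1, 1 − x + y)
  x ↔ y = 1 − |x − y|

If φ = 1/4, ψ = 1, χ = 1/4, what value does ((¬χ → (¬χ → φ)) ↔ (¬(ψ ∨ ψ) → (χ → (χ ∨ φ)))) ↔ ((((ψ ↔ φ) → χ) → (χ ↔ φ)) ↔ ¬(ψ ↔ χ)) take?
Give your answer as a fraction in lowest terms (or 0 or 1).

1

¬χ = ¬1/4 = 3/4
¬χ = ¬1/4 = 3/4
¬χ → φ = 3/4 → 1/4 = 1/2
¬χ → (¬χ → φ) = 3/4 → 1/2 = 3/4
ψ ∨ ψ = 1 ∨ 1 = 1
¬(ψ ∨ ψ) = ¬1 = 0
χ ∨ φ = 1/4 ∨ 1/4 = 1/4
χ → (χ ∨ φ) = 1/4 → 1/4 = 1
¬(ψ ∨ ψ) → (χ → (χ ∨ φ)) = 0 → 1 = 1
(¬χ → (¬χ → φ)) ↔ (¬(ψ ∨ ψ) → (χ → (χ ∨ φ))) = 3/4 ↔ 1 = 3/4
ψ ↔ φ = 1 ↔ 1/4 = 1/4
(ψ ↔ φ) → χ = 1/4 → 1/4 = 1
χ ↔ φ = 1/4 ↔ 1/4 = 1
((ψ ↔ φ) → χ) → (χ ↔ φ) = 1 → 1 = 1
ψ ↔ χ = 1 ↔ 1/4 = 1/4
¬(ψ ↔ χ) = ¬1/4 = 3/4
(((ψ ↔ φ) → χ) → (χ ↔ φ)) ↔ ¬(ψ ↔ χ) = 1 ↔ 3/4 = 3/4
((¬χ → (¬χ → φ)) ↔ (¬(ψ ∨ ψ) → (χ → (χ ∨ φ)))) ↔ ((((ψ ↔ φ) → χ) → (χ ↔ φ)) ↔ ¬(ψ ↔ χ)) = 3/4 ↔ 3/4 = 1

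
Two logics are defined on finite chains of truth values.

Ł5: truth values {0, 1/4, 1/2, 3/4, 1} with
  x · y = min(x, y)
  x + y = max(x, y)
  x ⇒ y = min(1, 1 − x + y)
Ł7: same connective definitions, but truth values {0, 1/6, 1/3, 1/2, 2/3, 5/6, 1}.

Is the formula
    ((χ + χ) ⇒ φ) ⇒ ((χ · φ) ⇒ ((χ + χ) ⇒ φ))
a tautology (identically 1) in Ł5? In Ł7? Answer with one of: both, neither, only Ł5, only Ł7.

both

In Ł5: every assignment gives 1 — tautology.
In Ł7: every assignment gives 1 — tautology.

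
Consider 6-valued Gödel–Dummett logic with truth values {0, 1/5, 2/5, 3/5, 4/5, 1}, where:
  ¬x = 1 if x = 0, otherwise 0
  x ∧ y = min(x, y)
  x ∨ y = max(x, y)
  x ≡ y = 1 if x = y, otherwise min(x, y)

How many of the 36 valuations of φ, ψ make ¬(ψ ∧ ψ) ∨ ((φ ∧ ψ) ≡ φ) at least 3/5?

29

value 1: 26 assignments (counts)
value 4/5: 1 assignment (counts)
value 3/5: 2 assignments (counts)
value 2/5: 3 assignments
value 1/5: 4 assignments
So 29 of the 36 assignments meet the threshold.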